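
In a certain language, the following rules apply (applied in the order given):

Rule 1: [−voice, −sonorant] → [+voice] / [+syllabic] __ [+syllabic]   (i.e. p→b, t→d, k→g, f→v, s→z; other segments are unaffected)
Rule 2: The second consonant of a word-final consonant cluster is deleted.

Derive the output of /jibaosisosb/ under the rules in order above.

Rule 1 (intervocalic voicing): /s/ is a voiceless obstruent between vowels /o/ and /i/, so it voices to [z]. /s/ is a voiceless obstruent between vowels /i/ and /o/, so it voices to [z]. /jibaosisosb/ → jibaozizosb.
Rule 2 (final cluster simplification): /b/ is the second consonant of a word-final cluster /sb/, so it deletes. /jibaozizosb/ → jibaozizos.

jibaozizos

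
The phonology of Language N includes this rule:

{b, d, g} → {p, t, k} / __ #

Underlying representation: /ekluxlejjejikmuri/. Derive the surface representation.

ekluxlejjejikmuri

No segment of /ekluxlejjejikmuri/ meets the structural description of the rule, so the form surfaces unchanged.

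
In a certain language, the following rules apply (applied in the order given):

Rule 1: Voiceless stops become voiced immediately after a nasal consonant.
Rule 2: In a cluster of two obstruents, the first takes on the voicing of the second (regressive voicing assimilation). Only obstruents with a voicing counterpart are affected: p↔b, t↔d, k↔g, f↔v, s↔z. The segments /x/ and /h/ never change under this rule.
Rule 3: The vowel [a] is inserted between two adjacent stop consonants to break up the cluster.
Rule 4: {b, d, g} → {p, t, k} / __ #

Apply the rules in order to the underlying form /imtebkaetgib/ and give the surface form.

imdepakaedagip

Rule 1 (post-nasal voicing): /t/ is a voiceless stop immediately after the nasal /m/, so it voices to [d]. /imtebkaetgib/ → imdebkaetgib.
Rule 2 (regressive voicing assimilation): /b/ precedes the voiceless obstruent /k/, so it devoices to [p] by assimilation. /t/ precedes the voiced obstruent /g/, so it voices to [d] by assimilation. /imdebkaetgib/ → imdepkaedgib.
Rule 3 (stop-cluster a-epenthesis): /p/ and /k/ form a stop–stop cluster, so [a] is inserted between them. /d/ and /g/ form a stop–stop cluster, so [a] is inserted between them. /imdepkaedgib/ → imdepakaedagib.
Rule 4 (final devoicing): /b/ is a voiced stop in word-final position, so it devoices to [p]. /imdepakaedagib/ → imdepakaedagip.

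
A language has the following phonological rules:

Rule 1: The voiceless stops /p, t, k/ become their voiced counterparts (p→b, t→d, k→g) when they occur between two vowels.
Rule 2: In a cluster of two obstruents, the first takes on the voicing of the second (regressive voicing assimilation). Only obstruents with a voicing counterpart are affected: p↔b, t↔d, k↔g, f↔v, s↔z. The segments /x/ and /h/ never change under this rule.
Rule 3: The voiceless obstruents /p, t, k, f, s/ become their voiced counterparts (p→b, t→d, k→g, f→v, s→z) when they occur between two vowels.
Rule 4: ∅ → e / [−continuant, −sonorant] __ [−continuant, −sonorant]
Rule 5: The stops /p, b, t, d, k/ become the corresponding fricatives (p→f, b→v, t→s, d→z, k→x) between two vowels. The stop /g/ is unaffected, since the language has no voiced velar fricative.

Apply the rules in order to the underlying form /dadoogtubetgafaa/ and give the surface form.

Rule 1 (intervocalic voicing): no segment meets the environment; /dadoogtubetgafaa/ is unchanged.
Rule 2 (regressive voicing assimilation): /g/ precedes the voiceless obstruent /t/, so it devoices to [k] by assimilation. /t/ precedes the voiced obstruent /g/, so it voices to [d] by assimilation. /dadoogtubetgafaa/ → dadooktubedgafaa.
Rule 3 (intervocalic voicing): /f/ is a voiceless obstruent between vowels /a/ and /a/, so it voices to [v]. /dadooktubedgafaa/ → dadooktubedgavaa.
Rule 4 (stop-cluster e-epenthesis): /k/ and /t/ form a stop–stop cluster, so [e] is inserted between them. /d/ and /g/ form a stop–stop cluster, so [e] is inserted between them. /dadooktubedgavaa/ → dadooketubedegavaa.
Rule 5 (intervocalic spirantization): /d/ is a stop between vowels /a/ and /o/, so it spirantizes to the fricative [z]. /k/ is a stop between vowels /o/ and /e/, so it spirantizes to the fricative [x]. /t/ is a stop between vowels /e/ and /u/, so it spirantizes to the fricative [s]. /b/ is a stop between vowels /u/ and /e/, so it spirantizes to the fricative [v]. /d/ is a stop between vowels /e/ and /e/, so it spirantizes to the fricative [z]. /dadooketubedegavaa/ → dazooxesuvezegavaa.

dazooxesuvezegavaa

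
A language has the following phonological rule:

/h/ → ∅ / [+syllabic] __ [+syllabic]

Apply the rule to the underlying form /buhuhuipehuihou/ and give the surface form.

buuuipeuiou

/h/ occurs between vowels /u/ and /u/, so it deletes.
/h/ occurs between vowels /u/ and /u/, so it deletes.
/h/ occurs between vowels /e/ and /u/, so it deletes.
/h/ occurs between vowels /i/ and /o/, so it deletes.
Surface form: [buuuipeuiou].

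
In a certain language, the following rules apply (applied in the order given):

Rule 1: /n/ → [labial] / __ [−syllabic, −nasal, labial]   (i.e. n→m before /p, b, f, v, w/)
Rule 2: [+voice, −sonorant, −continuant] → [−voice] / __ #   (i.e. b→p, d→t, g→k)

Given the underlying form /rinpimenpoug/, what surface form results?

rimpimempouk

Rule 1 (nasal place assimilation): /n/ precedes the labial consonant /p/, so it assimilates in place to [m]. /n/ precedes the labial consonant /p/, so it assimilates in place to [m]. /rinpimenpoug/ → rimpimempoug.
Rule 2 (final devoicing): /g/ is a voiced stop in word-final position, so it devoices to [k]. /rimpimempoug/ → rimpimempouk.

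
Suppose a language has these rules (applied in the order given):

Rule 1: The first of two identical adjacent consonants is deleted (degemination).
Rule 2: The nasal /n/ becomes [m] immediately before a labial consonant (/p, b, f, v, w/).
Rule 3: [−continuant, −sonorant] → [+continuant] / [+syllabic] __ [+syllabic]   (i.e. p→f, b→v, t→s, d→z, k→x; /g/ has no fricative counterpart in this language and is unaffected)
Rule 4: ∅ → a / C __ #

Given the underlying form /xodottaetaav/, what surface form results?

Rule 1 (degemination): /tt/ is a geminate; the first /t/ deletes. /xodottaetaav/ → xodotaetaav.
Rule 2 (nasal place assimilation): no segment meets the environment; /xodotaetaav/ is unchanged.
Rule 3 (intervocalic spirantization): /d/ is a stop between vowels /o/ and /o/, so it spirantizes to the fricative [z]. /t/ is a stop between vowels /o/ and /a/, so it spirantizes to the fricative [s]. /t/ is a stop between vowels /e/ and /a/, so it spirantizes to the fricative [s]. /xodotaetaav/ → xozosaesaav.
Rule 4 (final a-epenthesis): the form ends in the consonant /v/, so [a] is inserted word-finally. /xozosaesaav/ → xozosaesaava.

xozosaesaava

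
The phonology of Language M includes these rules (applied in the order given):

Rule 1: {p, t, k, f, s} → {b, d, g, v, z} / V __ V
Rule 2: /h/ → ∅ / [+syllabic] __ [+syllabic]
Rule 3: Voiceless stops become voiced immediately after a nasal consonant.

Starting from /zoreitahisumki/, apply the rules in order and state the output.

Rule 1 (intervocalic voicing): /t/ is a voiceless obstruent between vowels /i/ and /a/, so it voices to [d]. /s/ is a voiceless obstruent between vowels /i/ and /u/, so it voices to [z]. /zoreitahisumki/ → zoreidahizumki.
Rule 2 (intervocalic h-deletion): /h/ occurs between vowels /a/ and /i/, so it deletes. /zoreidahizumki/ → zoreidaizumki.
Rule 3 (post-nasal voicing): /k/ is a voiceless stop immediately after the nasal /m/, so it voices to [g]. /zoreidaizumki/ → zoreidaizumgi.

zoreidaizumgi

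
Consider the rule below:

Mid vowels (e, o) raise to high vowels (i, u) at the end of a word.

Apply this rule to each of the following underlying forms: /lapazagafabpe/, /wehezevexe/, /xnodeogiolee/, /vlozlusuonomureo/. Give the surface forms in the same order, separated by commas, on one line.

lapazagafabpi, wehezevexi, xnodeogiolei, vlozlusuonomureu

/lapazagafabpe/: /e/ is a mid vowel in word-final position, so it raises to [i]. → [lapazagafabpi].
/wehezevexe/: /e/ is a mid vowel in word-final position, so it raises to [i]. → [wehezevexi].
/xnodeogiolee/: /e/ is a mid vowel in word-final position, so it raises to [i]. → [xnodeogiolei].
/vlozlusuonomureo/: /o/ is a mid vowel in word-final position, so it raises to [u]. → [vlozlusuonomureu].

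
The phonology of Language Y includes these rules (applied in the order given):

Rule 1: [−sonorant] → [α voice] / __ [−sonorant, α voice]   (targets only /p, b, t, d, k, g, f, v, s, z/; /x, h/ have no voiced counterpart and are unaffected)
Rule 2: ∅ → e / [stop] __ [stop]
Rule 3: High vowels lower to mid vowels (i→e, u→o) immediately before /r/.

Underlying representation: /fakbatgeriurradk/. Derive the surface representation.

fagebadegeriorratek

Rule 1 (regressive voicing assimilation): /k/ precedes the voiced obstruent /b/, so it voices to [g] by assimilation. /t/ precedes the voiced obstruent /g/, so it voices to [d] by assimilation. /d/ precedes the voiceless obstruent /k/, so it devoices to [t] by assimilation. /fakbatgeriurradk/ → fagbadgeriurratk.
Rule 2 (stop-cluster e-epenthesis): /g/ and /b/ form a stop–stop cluster, so [e] is inserted between them. /d/ and /g/ form a stop–stop cluster, so [e] is inserted between them. /t/ and /k/ form a stop–stop cluster, so [e] is inserted between them. /fagbadgeriurratk/ → fagebadegeriurratek.
Rule 3 (pre-rhotic lowering): /u/ is a high vowel immediately before /r/, so it lowers to [o]. /fagebadegeriurratek/ → fagebadegeriorratek.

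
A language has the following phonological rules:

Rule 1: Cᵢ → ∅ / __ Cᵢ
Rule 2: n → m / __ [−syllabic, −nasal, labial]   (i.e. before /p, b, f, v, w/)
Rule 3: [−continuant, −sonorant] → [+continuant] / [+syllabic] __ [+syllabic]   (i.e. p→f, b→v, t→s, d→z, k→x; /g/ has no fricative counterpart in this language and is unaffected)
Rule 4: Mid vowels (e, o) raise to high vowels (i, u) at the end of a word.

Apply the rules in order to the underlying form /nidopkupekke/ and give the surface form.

Rule 1 (degemination): /kk/ is a geminate; the first /k/ deletes. /nidopkupekke/ → nidopkupeke.
Rule 2 (nasal place assimilation): no segment meets the environment; /nidopkupeke/ is unchanged.
Rule 3 (intervocalic spirantization): /d/ is a stop between vowels /i/ and /o/, so it spirantizes to the fricative [z]. /p/ is a stop between vowels /u/ and /e/, so it spirantizes to the fricative [f]. /k/ is a stop between vowels /e/ and /e/, so it spirantizes to the fricative [x]. /nidopkupeke/ → nizopkufexe.
Rule 4 (final vowel raising): /e/ is a mid vowel in word-final position, so it raises to [i]. /nizopkufexe/ → nizopkufexi.

nizopkufexi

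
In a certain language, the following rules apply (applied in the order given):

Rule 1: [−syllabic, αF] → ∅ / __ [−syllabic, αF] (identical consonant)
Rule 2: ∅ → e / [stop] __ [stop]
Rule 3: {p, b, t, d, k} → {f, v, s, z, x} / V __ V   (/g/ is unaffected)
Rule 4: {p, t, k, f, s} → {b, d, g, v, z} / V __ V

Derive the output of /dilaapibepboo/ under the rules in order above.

Rule 1 (degemination): no segment meets the environment; /dilaapibepboo/ is unchanged.
Rule 2 (stop-cluster e-epenthesis): /p/ and /b/ form a stop–stop cluster, so [e] is inserted between them. /dilaapibepboo/ → dilaapibepeboo.
Rule 3 (intervocalic spirantization): /p/ is a stop between vowels /a/ and /i/, so it spirantizes to the fricative [f]. /b/ is a stop between vowels /i/ and /e/, so it spirantizes to the fricative [v]. /p/ is a stop between vowels /e/ and /e/, so it spirantizes to the fricative [f]. /b/ is a stop between vowels /e/ and /o/, so it spirantizes to the fricative [v]. /dilaapibepeboo/ → dilaafivefevoo.
Rule 4 (intervocalic voicing): /f/ is a voiceless obstruent between vowels /a/ and /i/, so it voices to [v]. /f/ is a voiceless obstruent between vowels /e/ and /e/, so it voices to [v]. /dilaafivefevoo/ → dilaavivevevoo.

dilaavivevevoo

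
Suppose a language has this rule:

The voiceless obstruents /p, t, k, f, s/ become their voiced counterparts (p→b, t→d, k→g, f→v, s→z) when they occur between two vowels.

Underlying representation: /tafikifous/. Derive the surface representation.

tavigivous

Scanning /tafikifous/: /t/ at position 1 is not in the conditioning environment; /f/ is a voiceless obstruent between vowels /a/ and /i/, so it voices to [v]; /k/ is a voiceless obstruent between vowels /i/ and /i/, so it voices to [g]; /f/ is a voiceless obstruent between vowels /i/ and /o/, so it voices to [v]; /s/ at position 10 is not in the conditioning environment.
Result: [tavigivous].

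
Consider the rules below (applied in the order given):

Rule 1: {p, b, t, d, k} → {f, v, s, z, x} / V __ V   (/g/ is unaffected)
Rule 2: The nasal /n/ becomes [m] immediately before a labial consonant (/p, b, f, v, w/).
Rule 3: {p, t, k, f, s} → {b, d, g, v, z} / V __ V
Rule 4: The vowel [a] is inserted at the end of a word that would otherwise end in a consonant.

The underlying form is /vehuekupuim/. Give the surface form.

Rule 1 (intervocalic spirantization): /k/ is a stop between vowels /e/ and /u/, so it spirantizes to the fricative [x]. /p/ is a stop between vowels /u/ and /u/, so it spirantizes to the fricative [f]. /vehuekupuim/ → vehuexufuim.
Rule 2 (nasal place assimilation): no segment meets the environment; /vehuexufuim/ is unchanged.
Rule 3 (intervocalic voicing): /f/ is a voiceless obstruent between vowels /u/ and /u/, so it voices to [v]. /vehuexufuim/ → vehuexuvuim.
Rule 4 (final a-epenthesis): the form ends in the consonant /m/, so [a] is inserted word-finally. /vehuexuvuim/ → vehuexuvuima.

vehuexuvuima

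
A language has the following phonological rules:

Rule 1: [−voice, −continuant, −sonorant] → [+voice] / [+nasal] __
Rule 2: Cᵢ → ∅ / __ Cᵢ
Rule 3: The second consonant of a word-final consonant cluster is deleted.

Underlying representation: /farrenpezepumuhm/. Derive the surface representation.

Rule 1 (post-nasal voicing): /p/ is a voiceless stop immediately after the nasal /n/, so it voices to [b]. /farrenpezepumuhm/ → farrenbezepumuhm.
Rule 2 (degemination): /rr/ is a geminate; the first /r/ deletes. /farrenbezepumuhm/ → farenbezepumuhm.
Rule 3 (final cluster simplification): /m/ is the second consonant of a word-final cluster /hm/, so it deletes. /farenbezepumuhm/ → farenbezepumuh.

farenbezepumuh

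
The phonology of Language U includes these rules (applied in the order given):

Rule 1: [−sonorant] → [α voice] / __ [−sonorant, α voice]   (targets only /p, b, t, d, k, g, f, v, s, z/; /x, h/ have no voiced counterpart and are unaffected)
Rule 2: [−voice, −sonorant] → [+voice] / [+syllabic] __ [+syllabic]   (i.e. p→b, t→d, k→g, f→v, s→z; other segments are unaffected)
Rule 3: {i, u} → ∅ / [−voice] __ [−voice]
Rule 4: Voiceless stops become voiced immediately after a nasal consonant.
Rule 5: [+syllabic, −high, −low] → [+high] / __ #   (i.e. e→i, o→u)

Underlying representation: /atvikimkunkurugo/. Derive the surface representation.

Rule 1 (regressive voicing assimilation): /t/ precedes the voiced obstruent /v/, so it voices to [d] by assimilation. /atvikimkunkurugo/ → advikimkunkurugo.
Rule 2 (intervocalic voicing): /k/ is a voiceless obstruent between vowels /i/ and /i/, so it voices to [g]. /advikimkunkurugo/ → advigimkunkurugo.
Rule 3 (high vowel syncope): no segment meets the environment; /advigimkunkurugo/ is unchanged.
Rule 4 (post-nasal voicing): /k/ is a voiceless stop immediately after the nasal /m/, so it voices to [g]. /k/ is a voiceless stop immediately after the nasal /n/, so it voices to [g]. /advigimkunkurugo/ → advigimgungurugo.
Rule 5 (final vowel raising): /o/ is a mid vowel in word-final position, so it raises to [u]. /advigimgungurugo/ → advigimgungurugu.

advigimgungurugu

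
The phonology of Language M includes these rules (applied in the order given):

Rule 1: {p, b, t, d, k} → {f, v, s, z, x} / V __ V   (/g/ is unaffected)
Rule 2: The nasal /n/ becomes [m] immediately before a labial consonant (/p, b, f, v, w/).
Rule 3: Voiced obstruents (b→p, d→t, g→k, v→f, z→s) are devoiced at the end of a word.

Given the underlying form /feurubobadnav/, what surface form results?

Rule 1 (intervocalic spirantization): /b/ is a stop between vowels /u/ and /o/, so it spirantizes to the fricative [v]. /b/ is a stop between vowels /o/ and /a/, so it spirantizes to the fricative [v]. /feurubobadnav/ → feuruvovadnav.
Rule 2 (nasal place assimilation): no segment meets the environment; /feuruvovadnav/ is unchanged.
Rule 3 (final devoicing): /v/ is a voiced obstruent in word-final position, so it devoices to [f]. /feuruvovadnav/ → feuruvovadnaf.

feuruvovadnaf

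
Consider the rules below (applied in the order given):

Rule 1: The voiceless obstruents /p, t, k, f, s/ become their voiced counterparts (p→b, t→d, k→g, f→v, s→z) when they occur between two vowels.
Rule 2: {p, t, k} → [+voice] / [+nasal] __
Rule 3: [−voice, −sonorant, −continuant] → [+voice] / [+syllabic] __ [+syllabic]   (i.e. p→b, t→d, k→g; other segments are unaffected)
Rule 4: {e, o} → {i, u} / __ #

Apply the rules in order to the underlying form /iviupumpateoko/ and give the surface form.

iviubumbadeogu

Rule 1 (intervocalic voicing): /p/ is a voiceless obstruent between vowels /u/ and /u/, so it voices to [b]. /t/ is a voiceless obstruent between vowels /a/ and /e/, so it voices to [d]. /k/ is a voiceless obstruent between vowels /o/ and /o/, so it voices to [g]. /iviupumpateoko/ → iviubumpadeogo.
Rule 2 (post-nasal voicing): /p/ is a voiceless stop immediately after the nasal /m/, so it voices to [b]. /iviubumpadeogo/ → iviubumbadeogo.
Rule 3 (intervocalic voicing): no segment meets the environment; /iviubumbadeogo/ is unchanged.
Rule 4 (final vowel raising): /o/ is a mid vowel in word-final position, so it raises to [u]. /iviubumbadeogo/ → iviubumbadeogu.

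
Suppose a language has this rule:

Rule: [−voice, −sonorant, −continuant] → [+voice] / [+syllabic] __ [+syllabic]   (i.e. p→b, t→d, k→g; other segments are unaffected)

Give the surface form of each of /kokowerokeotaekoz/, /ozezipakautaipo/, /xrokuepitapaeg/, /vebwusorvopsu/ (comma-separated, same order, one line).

/kokowerokeotaekoz/: /k/ is a voiceless stop between vowels /o/ and /o/, so it voices to [g]. /k/ is a voiceless stop between vowels /o/ and /e/, so it voices to [g]. /t/ is a voiceless stop between vowels /o/ and /a/, so it voices to [d]. /k/ is a voiceless stop between vowels /e/ and /o/, so it voices to [g]. → [kogowerogeodaegoz].
/ozezipakautaipo/: /p/ is a voiceless stop between vowels /i/ and /a/, so it voices to [b]. /k/ is a voiceless stop between vowels /a/ and /a/, so it voices to [g]. /t/ is a voiceless stop between vowels /u/ and /a/, so it voices to [d]. /p/ is a voiceless stop between vowels /i/ and /o/, so it voices to [b]. → [ozezibagaudaibo].
/xrokuepitapaeg/: /k/ is a voiceless stop between vowels /o/ and /u/, so it voices to [g]. /p/ is a voiceless stop between vowels /e/ and /i/, so it voices to [b]. /t/ is a voiceless stop between vowels /i/ and /a/, so it voices to [d]. /p/ is a voiceless stop between vowels /a/ and /a/, so it voices to [b]. → [xroguebidabaeg].
/vebwusorvopsu/: the rule's environment is not met; surfaces unchanged as [vebwusorvopsu].

kogowerogeodaegoz, ozezibagaudaibo, xroguebidabaeg, vebwusorvopsu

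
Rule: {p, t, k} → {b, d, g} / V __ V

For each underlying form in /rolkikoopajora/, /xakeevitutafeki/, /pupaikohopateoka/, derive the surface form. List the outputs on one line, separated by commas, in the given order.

/rolkikoopajora/: /k/ is a voiceless stop between vowels /i/ and /o/, so it voices to [g]. /p/ is a voiceless stop between vowels /o/ and /a/, so it voices to [b]. → [rolkigoobajora].
/xakeevitutafeki/: /k/ is a voiceless stop between vowels /a/ and /e/, so it voices to [g]. /t/ is a voiceless stop between vowels /i/ and /u/, so it voices to [d]. /t/ is a voiceless stop between vowels /u/ and /a/, so it voices to [d]. /k/ is a voiceless stop between vowels /e/ and /i/, so it voices to [g]. → [xageevidudafegi].
/pupaikohopateoka/: /p/ is a voiceless stop between vowels /u/ and /a/, so it voices to [b]. /k/ is a voiceless stop between vowels /i/ and /o/, so it voices to [g]. /p/ is a voiceless stop between vowels /o/ and /a/, so it voices to [b]. /t/ is a voiceless stop between vowels /a/ and /e/, so it voices to [d]. /k/ is a voiceless stop between vowels /o/ and /a/, so it voices to [g]. → [pubaigohobadeoga].

rolkigoobajora, xageevidudafegi, pubaigohobadeoga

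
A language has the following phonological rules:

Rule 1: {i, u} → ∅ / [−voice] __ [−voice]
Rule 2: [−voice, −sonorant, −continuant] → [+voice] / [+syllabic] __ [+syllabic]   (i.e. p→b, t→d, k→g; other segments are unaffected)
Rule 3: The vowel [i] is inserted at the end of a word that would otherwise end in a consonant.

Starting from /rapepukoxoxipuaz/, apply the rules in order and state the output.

Rule 1 (high vowel syncope): /u/ is a high vowel flanked by voiceless consonants /p/ and /k/, so it deletes. /i/ is a high vowel flanked by voiceless consonants /x/ and /p/, so it deletes. /rapepukoxoxipuaz/ → rapepkoxoxpuaz.
Rule 2 (intervocalic voicing): /p/ is a voiceless stop between vowels /a/ and /e/, so it voices to [b]. /rapepkoxoxpuaz/ → rabepkoxoxpuaz.
Rule 3 (final i-epenthesis): the form ends in the consonant /z/, so [i] is inserted word-finally. /rabepkoxoxpuaz/ → rabepkoxoxpuazi.

rabepkoxoxpuazi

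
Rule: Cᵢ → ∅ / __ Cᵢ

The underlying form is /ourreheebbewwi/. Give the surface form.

/rr/ is a geminate; the first /r/ deletes.
/bb/ is a geminate; the first /b/ deletes.
/ww/ is a geminate; the first /w/ deletes.
The other instances of /r/, /h/, /b/, /w/ do not occur in the required environment and remain unchanged.
Surface form: [oureheebewi].

oureheebewi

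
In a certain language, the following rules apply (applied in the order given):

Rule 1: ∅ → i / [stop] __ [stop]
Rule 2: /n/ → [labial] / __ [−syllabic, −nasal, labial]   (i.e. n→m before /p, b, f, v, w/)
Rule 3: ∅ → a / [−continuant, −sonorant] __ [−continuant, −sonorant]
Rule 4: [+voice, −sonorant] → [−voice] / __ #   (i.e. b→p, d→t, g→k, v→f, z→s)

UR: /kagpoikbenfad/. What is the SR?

Rule 1 (stop-cluster i-epenthesis): /g/ and /p/ form a stop–stop cluster, so [i] is inserted between them. /k/ and /b/ form a stop–stop cluster, so [i] is inserted between them. /kagpoikbenfad/ → kagipoikibenfad.
Rule 2 (nasal place assimilation): /n/ precedes the labial consonant /f/, so it assimilates in place to [m]. /kagipoikibenfad/ → kagipoikibemfad.
Rule 3 (stop-cluster a-epenthesis): no segment meets the environment; /kagipoikibemfad/ is unchanged.
Rule 4 (final devoicing): /d/ is a voiced obstruent in word-final position, so it devoices to [t]. /kagipoikibemfad/ → kagipoikibemfat.

kagipoikibemfat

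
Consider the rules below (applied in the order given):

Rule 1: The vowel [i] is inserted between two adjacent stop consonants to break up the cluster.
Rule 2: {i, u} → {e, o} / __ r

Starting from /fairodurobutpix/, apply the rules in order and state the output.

faerodorobutipix

Rule 1 (stop-cluster i-epenthesis): /t/ and /p/ form a stop–stop cluster, so [i] is inserted between them. /fairodurobutpix/ → fairodurobutipix.
Rule 2 (pre-rhotic lowering): /i/ is a high vowel immediately before /r/, so it lowers to [e]. /u/ is a high vowel immediately before /r/, so it lowers to [o]. /fairodurobutipix/ → faerodorobutipix.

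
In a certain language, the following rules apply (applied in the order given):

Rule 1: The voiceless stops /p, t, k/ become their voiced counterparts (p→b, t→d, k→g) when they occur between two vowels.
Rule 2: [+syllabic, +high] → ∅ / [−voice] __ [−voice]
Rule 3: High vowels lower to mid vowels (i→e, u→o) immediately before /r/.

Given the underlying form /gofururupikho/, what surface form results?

gofororubikho

Rule 1 (intervocalic voicing): /p/ is a voiceless stop between vowels /u/ and /i/, so it voices to [b]. /gofururupikho/ → gofururubikho.
Rule 2 (high vowel syncope): no segment meets the environment; /gofururubikho/ is unchanged.
Rule 3 (pre-rhotic lowering): /u/ is a high vowel immediately before /r/, so it lowers to [o]. /u/ is a high vowel immediately before /r/, so it lowers to [o]. /gofururubikho/ → gofororubikho.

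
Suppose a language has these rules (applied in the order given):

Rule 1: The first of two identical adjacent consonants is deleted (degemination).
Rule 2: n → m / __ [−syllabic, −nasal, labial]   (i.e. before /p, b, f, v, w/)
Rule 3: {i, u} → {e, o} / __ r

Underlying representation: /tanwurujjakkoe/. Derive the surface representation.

Rule 1 (degemination): /jj/ is a geminate; the first /j/ deletes. /kk/ is a geminate; the first /k/ deletes. /tanwurujjakkoe/ → tanwurujakoe.
Rule 2 (nasal place assimilation): /n/ precedes the labial consonant /w/, so it assimilates in place to [m]. /tanwurujakoe/ → tamwurujakoe.
Rule 3 (pre-rhotic lowering): /u/ is a high vowel immediately before /r/, so it lowers to [o]. /tamwurujakoe/ → tamworujakoe.

tamworujakoe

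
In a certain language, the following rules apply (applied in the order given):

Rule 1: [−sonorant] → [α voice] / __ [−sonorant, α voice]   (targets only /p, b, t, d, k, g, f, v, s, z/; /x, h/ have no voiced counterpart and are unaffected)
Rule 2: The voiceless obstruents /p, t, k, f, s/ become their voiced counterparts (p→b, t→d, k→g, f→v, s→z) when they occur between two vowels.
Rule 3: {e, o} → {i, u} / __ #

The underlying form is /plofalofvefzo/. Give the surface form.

Rule 1 (regressive voicing assimilation): /f/ precedes the voiced obstruent /v/, so it voices to [v] by assimilation. /f/ precedes the voiced obstruent /z/, so it voices to [v] by assimilation. /plofalofvefzo/ → plofalovvevzo.
Rule 2 (intervocalic voicing): /f/ is a voiceless obstruent between vowels /o/ and /a/, so it voices to [v]. /plofalovvevzo/ → plovalovvevzo.
Rule 3 (final vowel raising): /o/ is a mid vowel in word-final position, so it raises to [u]. /plovalovvevzo/ → plovalovvevzu.

plovalovvevzu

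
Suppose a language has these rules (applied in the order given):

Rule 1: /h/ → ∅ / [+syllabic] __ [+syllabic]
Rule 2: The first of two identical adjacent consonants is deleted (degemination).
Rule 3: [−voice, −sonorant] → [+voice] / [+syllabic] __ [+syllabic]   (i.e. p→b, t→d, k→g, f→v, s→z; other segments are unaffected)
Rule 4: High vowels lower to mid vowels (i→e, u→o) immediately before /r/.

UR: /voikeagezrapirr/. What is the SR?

voigeagezraber

Rule 1 (intervocalic h-deletion): no segment meets the environment; /voikeagezrapirr/ is unchanged.
Rule 2 (degemination): /rr/ is a geminate; the first /r/ deletes. /voikeagezrapirr/ → voikeagezrapir.
Rule 3 (intervocalic voicing): /k/ is a voiceless obstruent between vowels /i/ and /e/, so it voices to [g]. /p/ is a voiceless obstruent between vowels /a/ and /i/, so it voices to [b]. /voikeagezrapir/ → voigeagezrabir.
Rule 4 (pre-rhotic lowering): /i/ is a high vowel immediately before /r/, so it lowers to [e]. /voigeagezrabir/ → voigeagezraber.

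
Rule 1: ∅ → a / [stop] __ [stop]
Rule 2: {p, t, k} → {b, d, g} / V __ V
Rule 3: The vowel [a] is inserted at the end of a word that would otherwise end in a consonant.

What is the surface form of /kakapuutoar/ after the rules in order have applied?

Rule 1 (stop-cluster a-epenthesis): no segment meets the environment; /kakapuutoar/ is unchanged.
Rule 2 (intervocalic voicing): /k/ is a voiceless stop between vowels /a/ and /a/, so it voices to [g]. /p/ is a voiceless stop between vowels /a/ and /u/, so it voices to [b]. /t/ is a voiceless stop between vowels /u/ and /o/, so it voices to [d]. /kakapuutoar/ → kagabuudoar.
Rule 3 (final a-epenthesis): the form ends in the consonant /r/, so [a] is inserted word-finally. /kagabuudoar/ → kagabuudoara.

kagabuudoara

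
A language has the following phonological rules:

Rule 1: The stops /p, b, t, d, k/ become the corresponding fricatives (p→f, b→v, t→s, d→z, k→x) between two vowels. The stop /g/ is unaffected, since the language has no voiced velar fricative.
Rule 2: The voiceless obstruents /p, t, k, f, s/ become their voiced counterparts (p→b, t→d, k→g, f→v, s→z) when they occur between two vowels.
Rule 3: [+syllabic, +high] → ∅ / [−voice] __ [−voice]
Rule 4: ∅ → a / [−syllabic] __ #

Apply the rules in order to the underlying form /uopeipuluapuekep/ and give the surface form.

Rule 1 (intervocalic spirantization): /p/ is a stop between vowels /o/ and /e/, so it spirantizes to the fricative [f]. /p/ is a stop between vowels /i/ and /u/, so it spirantizes to the fricative [f]. /p/ is a stop between vowels /a/ and /u/, so it spirantizes to the fricative [f]. /k/ is a stop between vowels /e/ and /e/, so it spirantizes to the fricative [x]. /uopeipuluapuekep/ → uofeifuluafuexep.
Rule 2 (intervocalic voicing): /f/ is a voiceless obstruent between vowels /o/ and /e/, so it voices to [v]. /f/ is a voiceless obstruent between vowels /i/ and /u/, so it voices to [v]. /f/ is a voiceless obstruent between vowels /a/ and /u/, so it voices to [v]. /uofeifuluafuexep/ → uoveivuluavuexep.
Rule 3 (high vowel syncope): no segment meets the environment; /uoveivuluavuexep/ is unchanged.
Rule 4 (final a-epenthesis): the form ends in the consonant /p/, so [a] is inserted word-finally. /uoveivuluavuexep/ → uoveivuluavuexepa.

uoveivuluavuexepa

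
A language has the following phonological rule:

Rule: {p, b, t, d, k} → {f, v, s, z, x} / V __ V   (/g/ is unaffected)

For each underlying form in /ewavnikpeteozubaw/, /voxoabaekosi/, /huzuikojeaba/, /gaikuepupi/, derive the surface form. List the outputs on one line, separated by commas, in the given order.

ewavnikpeseozuvaw, voxoavaexosi, huzuixojeava, gaixuefufi

/ewavnikpeteozubaw/: /t/ is a stop between vowels /e/ and /e/, so it spirantizes to the fricative [s]. /b/ is a stop between vowels /u/ and /a/, so it spirantizes to the fricative [v]. → [ewavnikpeseozuvaw].
/voxoabaekosi/: /b/ is a stop between vowels /a/ and /a/, so it spirantizes to the fricative [v]. /k/ is a stop between vowels /e/ and /o/, so it spirantizes to the fricative [x]. → [voxoavaexosi].
/huzuikojeaba/: /k/ is a stop between vowels /i/ and /o/, so it spirantizes to the fricative [x]. /b/ is a stop between vowels /a/ and /a/, so it spirantizes to the fricative [v]. → [huzuixojeava].
/gaikuepupi/: /k/ is a stop between vowels /i/ and /u/, so it spirantizes to the fricative [x]. /p/ is a stop between vowels /e/ and /u/, so it spirantizes to the fricative [f]. /p/ is a stop between vowels /u/ and /i/, so it spirantizes to the fricative [f]. → [gaixuefufi].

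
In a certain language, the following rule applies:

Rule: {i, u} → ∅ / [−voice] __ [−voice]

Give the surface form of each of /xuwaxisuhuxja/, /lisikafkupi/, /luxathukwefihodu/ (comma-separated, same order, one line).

/xuwaxisuhuxja/: /i/ is a high vowel flanked by voiceless consonants /x/ and /s/, so it deletes. /u/ is a high vowel flanked by voiceless consonants /s/ and /h/, so it deletes. /u/ is a high vowel flanked by voiceless consonants /h/ and /x/, so it deletes. → [xuwaxshxja].
/lisikafkupi/: /i/ is a high vowel flanked by voiceless consonants /s/ and /k/, so it deletes. /u/ is a high vowel flanked by voiceless consonants /k/ and /p/, so it deletes. → [liskafkpi].
/luxathukwefihodu/: /u/ is a high vowel flanked by voiceless consonants /h/ and /k/, so it deletes. /i/ is a high vowel flanked by voiceless consonants /f/ and /h/, so it deletes. → [luxathkwefhodu].

xuwaxshxja, liskafkpi, luxathkwefhodu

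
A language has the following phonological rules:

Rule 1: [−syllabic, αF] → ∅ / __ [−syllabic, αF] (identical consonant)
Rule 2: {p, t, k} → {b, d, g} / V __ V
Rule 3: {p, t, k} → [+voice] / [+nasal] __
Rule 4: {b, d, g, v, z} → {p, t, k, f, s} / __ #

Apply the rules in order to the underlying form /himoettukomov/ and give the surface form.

Rule 1 (degemination): /tt/ is a geminate; the first /t/ deletes. /himoettukomov/ → himoetukomov.
Rule 2 (intervocalic voicing): /t/ is a voiceless stop between vowels /e/ and /u/, so it voices to [d]. /k/ is a voiceless stop between vowels /u/ and /o/, so it voices to [g]. /himoetukomov/ → himoedugomov.
Rule 3 (post-nasal voicing): no segment meets the environment; /himoedugomov/ is unchanged.
Rule 4 (final devoicing): /v/ is a voiced obstruent in word-final position, so it devoices to [f]. /himoedugomov/ → himoedugomof.

himoedugomof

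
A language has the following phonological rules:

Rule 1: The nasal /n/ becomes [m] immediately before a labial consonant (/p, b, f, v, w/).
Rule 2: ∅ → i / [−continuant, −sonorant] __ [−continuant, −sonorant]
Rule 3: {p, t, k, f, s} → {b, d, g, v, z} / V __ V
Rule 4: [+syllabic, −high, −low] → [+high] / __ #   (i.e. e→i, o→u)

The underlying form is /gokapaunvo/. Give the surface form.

gogabaumvu

Rule 1 (nasal place assimilation): /n/ precedes the labial consonant /v/, so it assimilates in place to [m]. /gokapaunvo/ → gokapaumvo.
Rule 2 (stop-cluster i-epenthesis): no segment meets the environment; /gokapaumvo/ is unchanged.
Rule 3 (intervocalic voicing): /k/ is a voiceless obstruent between vowels /o/ and /a/, so it voices to [g]. /p/ is a voiceless obstruent between vowels /a/ and /a/, so it voices to [b]. /gokapaumvo/ → gogabaumvo.
Rule 4 (final vowel raising): /o/ is a mid vowel in word-final position, so it raises to [u]. /gogabaumvo/ → gogabaumvu.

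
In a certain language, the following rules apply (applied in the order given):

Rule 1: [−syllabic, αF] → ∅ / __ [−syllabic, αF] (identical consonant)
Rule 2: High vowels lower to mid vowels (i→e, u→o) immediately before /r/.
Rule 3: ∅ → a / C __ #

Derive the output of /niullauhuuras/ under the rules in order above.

Rule 1 (degemination): /ll/ is a geminate; the first /l/ deletes. /niullauhuuras/ → niulauhuuras.
Rule 2 (pre-rhotic lowering): /u/ is a high vowel immediately before /r/, so it lowers to [o]. /niulauhuuras/ → niulauhuoras.
Rule 3 (final a-epenthesis): the form ends in the consonant /s/, so [a] is inserted word-finally. /niulauhuoras/ → niulauhuorasa.

niulauhuorasa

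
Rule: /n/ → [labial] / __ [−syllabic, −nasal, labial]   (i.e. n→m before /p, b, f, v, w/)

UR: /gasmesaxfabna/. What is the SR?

gasmesaxfabna

No segment of /gasmesaxfabna/ meets the structural description of the rule, so the form surfaces unchanged.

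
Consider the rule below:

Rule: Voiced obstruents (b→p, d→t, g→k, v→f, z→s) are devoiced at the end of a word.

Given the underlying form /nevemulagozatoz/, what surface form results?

nevemulagozatos

/z/ is a voiced obstruent in word-final position, so it devoices to [s].
The other instances of /v/, /g/, /z/ do not occur in the required environment and remain unchanged.
Surface form: [nevemulagozatos].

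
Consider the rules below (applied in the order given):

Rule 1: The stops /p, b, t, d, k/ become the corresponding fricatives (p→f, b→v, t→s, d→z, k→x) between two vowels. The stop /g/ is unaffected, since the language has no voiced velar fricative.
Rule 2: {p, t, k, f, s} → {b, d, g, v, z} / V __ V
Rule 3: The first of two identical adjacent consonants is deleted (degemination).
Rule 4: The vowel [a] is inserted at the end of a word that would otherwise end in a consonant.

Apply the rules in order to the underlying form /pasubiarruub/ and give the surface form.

Rule 1 (intervocalic spirantization): /b/ is a stop between vowels /u/ and /i/, so it spirantizes to the fricative [v]. /pasubiarruub/ → pasuviarruub.
Rule 2 (intervocalic voicing): /s/ is a voiceless obstruent between vowels /a/ and /u/, so it voices to [z]. /pasuviarruub/ → pazuviarruub.
Rule 3 (degemination): /rr/ is a geminate; the first /r/ deletes. /pazuviarruub/ → pazuviaruub.
Rule 4 (final a-epenthesis): the form ends in the consonant /b/, so [a] is inserted word-finally. /pazuviaruub/ → pazuviaruuba.

pazuviaruuba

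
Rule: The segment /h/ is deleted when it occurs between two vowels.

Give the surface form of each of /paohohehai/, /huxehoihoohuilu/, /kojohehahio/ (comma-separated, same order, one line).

paooeai, huxeoioouilu, kojoeaio

/paohohehai/: /h/ occurs between vowels /o/ and /o/, so it deletes. /h/ occurs between vowels /o/ and /e/, so it deletes. /h/ occurs between vowels /e/ and /a/, so it deletes. → [paooeai].
/huxehoihoohuilu/: /h/ occurs between vowels /e/ and /o/, so it deletes. /h/ occurs between vowels /i/ and /o/, so it deletes. /h/ occurs between vowels /o/ and /u/, so it deletes. → [huxeoioouilu].
/kojohehahio/: /h/ occurs between vowels /o/ and /e/, so it deletes. /h/ occurs between vowels /e/ and /a/, so it deletes. /h/ occurs between vowels /a/ and /i/, so it deletes. → [kojoeaio].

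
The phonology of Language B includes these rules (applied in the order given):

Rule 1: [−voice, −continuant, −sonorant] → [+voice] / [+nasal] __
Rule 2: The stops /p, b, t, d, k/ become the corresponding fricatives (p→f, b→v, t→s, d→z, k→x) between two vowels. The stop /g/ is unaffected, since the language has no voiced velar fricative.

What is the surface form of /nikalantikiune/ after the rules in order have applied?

nixalandixiune

Rule 1 (post-nasal voicing): /t/ is a voiceless stop immediately after the nasal /n/, so it voices to [d]. /nikalantikiune/ → nikalandikiune.
Rule 2 (intervocalic spirantization): /k/ is a stop between vowels /i/ and /a/, so it spirantizes to the fricative [x]. /k/ is a stop between vowels /i/ and /i/, so it spirantizes to the fricative [x]. /nikalandikiune/ → nixalandixiune.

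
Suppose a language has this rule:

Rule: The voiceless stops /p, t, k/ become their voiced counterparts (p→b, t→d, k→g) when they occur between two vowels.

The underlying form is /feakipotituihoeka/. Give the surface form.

feagibodiduihoega

/k/ is a voiceless stop between vowels /a/ and /i/, so it voices to [g].
/p/ is a voiceless stop between vowels /i/ and /o/, so it voices to [b].
/t/ is a voiceless stop between vowels /o/ and /i/, so it voices to [d].
/t/ is a voiceless stop between vowels /i/ and /u/, so it voices to [d].
/k/ is a voiceless stop between vowels /e/ and /a/, so it voices to [g].
Surface form: [feagibodiduihoega].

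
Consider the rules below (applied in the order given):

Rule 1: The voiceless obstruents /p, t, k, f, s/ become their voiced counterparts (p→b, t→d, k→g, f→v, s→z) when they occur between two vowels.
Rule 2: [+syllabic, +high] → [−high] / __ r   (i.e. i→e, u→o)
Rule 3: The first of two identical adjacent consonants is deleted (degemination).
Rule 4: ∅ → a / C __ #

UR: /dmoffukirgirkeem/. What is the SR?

dmofugergerkeema

Rule 1 (intervocalic voicing): /k/ is a voiceless obstruent between vowels /u/ and /i/, so it voices to [g]. /dmoffukirgirkeem/ → dmoffugirgirkeem.
Rule 2 (pre-rhotic lowering): /i/ is a high vowel immediately before /r/, so it lowers to [e]. /i/ is a high vowel immediately before /r/, so it lowers to [e]. /dmoffugirgirkeem/ → dmoffugergerkeem.
Rule 3 (degemination): /ff/ is a geminate; the first /f/ deletes. /dmoffugergerkeem/ → dmofugergerkeem.
Rule 4 (final a-epenthesis): the form ends in the consonant /m/, so [a] is inserted word-finally. /dmofugergerkeem/ → dmofugergerkeema.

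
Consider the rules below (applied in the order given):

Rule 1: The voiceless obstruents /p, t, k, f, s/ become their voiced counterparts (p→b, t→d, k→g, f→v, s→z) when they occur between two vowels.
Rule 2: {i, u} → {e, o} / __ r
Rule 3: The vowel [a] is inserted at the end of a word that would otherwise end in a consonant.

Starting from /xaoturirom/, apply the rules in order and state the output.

Rule 1 (intervocalic voicing): /t/ is a voiceless obstruent between vowels /o/ and /u/, so it voices to [d]. /xaoturirom/ → xaodurirom.
Rule 2 (pre-rhotic lowering): /u/ is a high vowel immediately before /r/, so it lowers to [o]. /i/ is a high vowel immediately before /r/, so it lowers to [e]. /xaodurirom/ → xaodorerom.
Rule 3 (final a-epenthesis): the form ends in the consonant /m/, so [a] is inserted word-finally. /xaodorerom/ → xaodoreroma.

xaodoreroma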